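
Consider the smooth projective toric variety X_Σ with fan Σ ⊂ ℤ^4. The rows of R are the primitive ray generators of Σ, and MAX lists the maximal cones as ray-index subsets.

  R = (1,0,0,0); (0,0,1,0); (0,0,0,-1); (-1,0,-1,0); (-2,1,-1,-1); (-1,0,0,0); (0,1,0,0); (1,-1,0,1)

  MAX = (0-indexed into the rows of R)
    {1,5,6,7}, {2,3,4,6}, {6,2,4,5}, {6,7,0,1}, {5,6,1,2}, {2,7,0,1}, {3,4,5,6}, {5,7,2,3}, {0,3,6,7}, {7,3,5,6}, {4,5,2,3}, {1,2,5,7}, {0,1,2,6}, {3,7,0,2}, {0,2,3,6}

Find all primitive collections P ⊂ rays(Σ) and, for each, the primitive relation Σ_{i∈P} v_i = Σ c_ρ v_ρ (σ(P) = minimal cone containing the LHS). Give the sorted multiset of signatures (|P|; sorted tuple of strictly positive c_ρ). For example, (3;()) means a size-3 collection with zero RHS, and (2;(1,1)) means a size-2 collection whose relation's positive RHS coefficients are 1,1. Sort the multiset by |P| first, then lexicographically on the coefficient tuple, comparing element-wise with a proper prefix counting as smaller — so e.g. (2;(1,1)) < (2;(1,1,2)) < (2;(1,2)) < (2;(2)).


Minimal non-faces — 7 found among 8 rays, 15 max cones:

  {0,5}:  v_{0} + v_{5} = 0  ⟹  sig = (2;())
  {1,3}:  v_{1} + v_{3} = v_{5}  ⟹  sig = (2;(1))
  {4,7}:  v_{4} + v_{7} = v_{3}  ⟹  sig = (2;(1))
  {0,4}:  v_{0} + v_{4} = v_{2} + v_{3} + v_{6}  ⟹  sig = (2;(1,1,1))
  {1,4}:  v_{1} + v_{4} = v_{2} + 2·v_{5} + v_{6}  ⟹  sig = (2;(1,1,2))
  {2,6,7}:  v_{2} + v_{6} + v_{7} = v_{0}  ⟹  sig = (3;(1))
  {2,3,5,6}:  v_{2} + v_{3} + v_{5} + v_{6} = v_{4}  ⟹  sig = (4;(1))

Sorted signature multiset PRS(X):
    (2;())
    (2;(1))
    (2;(1))
    (2;(1,1,1))
    (2;(1,1,2))
    (3;(1))
    (4;(1))


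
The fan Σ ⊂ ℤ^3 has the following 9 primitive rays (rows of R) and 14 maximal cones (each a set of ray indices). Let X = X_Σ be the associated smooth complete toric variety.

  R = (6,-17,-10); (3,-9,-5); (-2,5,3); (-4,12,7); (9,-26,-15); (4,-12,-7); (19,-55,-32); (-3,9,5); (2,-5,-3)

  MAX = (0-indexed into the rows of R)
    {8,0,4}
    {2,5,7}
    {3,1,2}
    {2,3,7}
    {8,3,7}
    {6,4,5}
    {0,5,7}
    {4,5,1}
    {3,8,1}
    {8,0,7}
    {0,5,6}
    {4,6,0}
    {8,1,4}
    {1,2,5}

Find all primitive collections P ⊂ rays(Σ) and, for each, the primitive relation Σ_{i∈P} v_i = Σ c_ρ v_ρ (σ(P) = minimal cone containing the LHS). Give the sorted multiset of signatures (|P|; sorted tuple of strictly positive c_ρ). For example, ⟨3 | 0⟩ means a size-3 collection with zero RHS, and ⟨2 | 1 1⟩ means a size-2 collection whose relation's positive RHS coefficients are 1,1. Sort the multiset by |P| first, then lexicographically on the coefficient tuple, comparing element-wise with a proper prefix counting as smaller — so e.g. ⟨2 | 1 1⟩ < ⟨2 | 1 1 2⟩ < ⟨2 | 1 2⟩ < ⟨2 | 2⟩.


Primitive collections (16):

  • {1,7}:  v_{1} + v_{7} = 0  so sig = ⟨2 | 0⟩
  • {2,8}:  v_{2} + v_{8} = 0  so sig = ⟨2 | 0⟩
  • {3,5}:  v_{3} + v_{5} = 0  so sig = ⟨2 | 0⟩
  • {0,1}:  v_{0} + v_{1} = v_{4}  so sig = ⟨2 | 1⟩
  • {0,2}:  v_{0} + v_{2} = v_{5}  so sig = ⟨2 | 1⟩
  • {0,3}:  v_{0} + v_{3} = v_{8}  so sig = ⟨2 | 1⟩
  • {4,7}:  v_{4} + v_{7} = v_{0}  so sig = ⟨2 | 1⟩
  • {5,8}:  v_{5} + v_{8} = v_{0}  so sig = ⟨2 | 1⟩
  • {2,4}:  v_{2} + v_{4} = v_{1} + v_{5}  so sig = ⟨2 | 1 1⟩
  • {3,4}:  v_{3} + v_{4} = v_{1} + v_{8}  so sig = ⟨2 | 1 1⟩
  • {3,6}:  v_{3} + v_{6} = v_{0} + v_{4}  so sig = ⟨2 | 1 1⟩
  • {1,6}:  v_{1} + v_{6} = 2·v_{4} + v_{5}  so sig = ⟨2 | 1 2⟩
  • {2,6}:  v_{2} + v_{6} = v_{4} + 2·v_{5}  so sig = ⟨2 | 1 2⟩
  • {6,7}:  v_{6} + v_{7} = 2·v_{0} + v_{5}  so sig = ⟨2 | 1 2⟩
  • {6,8}:  v_{6} + v_{8} = 2·v_{0} + v_{4}  so sig = ⟨2 | 1 2⟩
  • {0,4,5}:  v_{0} + v_{4} + v_{5} = v_{6}  so sig = ⟨3 | 1⟩

Sorted signature multiset PRS(X):
    |P|=2: 15 collections, coeffs (), (), (), (1), (1), (1), (1), (1), (1,1), (1,1), (1,1), (1,2), (1,2), (1,2), (1,2)
    |P|=3: 1 collection, coeffs (1)


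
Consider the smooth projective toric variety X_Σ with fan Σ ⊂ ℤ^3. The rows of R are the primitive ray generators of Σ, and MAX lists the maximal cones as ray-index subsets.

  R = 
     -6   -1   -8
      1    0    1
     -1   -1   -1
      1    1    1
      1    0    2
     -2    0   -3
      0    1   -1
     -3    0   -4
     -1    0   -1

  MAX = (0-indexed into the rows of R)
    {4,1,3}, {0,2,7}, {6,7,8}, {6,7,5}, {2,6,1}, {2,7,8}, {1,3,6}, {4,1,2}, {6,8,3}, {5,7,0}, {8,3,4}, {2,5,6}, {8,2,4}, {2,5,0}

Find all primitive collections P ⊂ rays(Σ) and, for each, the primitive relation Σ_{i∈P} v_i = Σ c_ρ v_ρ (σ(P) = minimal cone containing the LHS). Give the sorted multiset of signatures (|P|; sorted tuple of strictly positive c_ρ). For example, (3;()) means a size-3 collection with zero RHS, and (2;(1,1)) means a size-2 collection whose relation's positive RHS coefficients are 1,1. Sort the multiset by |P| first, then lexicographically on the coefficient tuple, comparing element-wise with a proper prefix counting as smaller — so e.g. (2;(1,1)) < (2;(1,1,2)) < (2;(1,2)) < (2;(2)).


Σ has 18 primitive collections:

  P = {1,8}:  v_{1} + v_{8} = 0 ; sig = (2;())
  P = {2,3}:  v_{2} + v_{3} = 0 ; sig = (2;())
  P = {1,7}:  v_{1} + v_{7} = v_{5} ; sig = (2;(1))
  P = {4,5}:  v_{4} + v_{5} = v_{8} ; sig = (2;(1))
  P = {4,6}:  v_{4} + v_{6} = v_{3} ; sig = (2;(1))
  P = {5,8}:  v_{5} + v_{8} = v_{7} ; sig = (2;(1))
  P = {0,3}:  v_{0} + v_{3} = v_{5} + v_{7} ; sig = (2;(1,1))
  P = {1,5}:  v_{1} + v_{5} = v_{2} + v_{6} ; sig = (2;(1,1))
  P = {3,5}:  v_{3} + v_{5} = v_{6} + v_{8} ; sig = (2;(1,1))
  P = {0,4}:  v_{0} + v_{4} = v_{2} + v_{7} + v_{8} ; sig = (2;(1,1,1))
  P = {0,1}:  v_{0} + v_{1} = v_{2} + 2·v_{5} ; sig = (2;(1,2))
  P = {0,8}:  v_{0} + v_{8} = v_{2} + 2·v_{7} ; sig = (2;(1,2))
  P = {3,7}:  v_{3} + v_{7} = v_{6} + 2·v_{8} ; sig = (2;(1,2))
  P = {4,7}:  v_{4} + v_{7} = 2·v_{8} ; sig = (2;(2))
  P = {0,6}:  v_{0} + v_{6} = 3·v_{5} ; sig = (2;(3))
  P = {2,5,7}:  v_{2} + v_{5} + v_{7} = v_{0} ; sig = (3;(1))
  P = {2,6,8}:  v_{2} + v_{6} + v_{8} = v_{5} ; sig = (3;(1))
  P = {2,6,7}:  v_{2} + v_{6} + v_{7} = 2·v_{5} ; sig = (3;(2))

Hence PRS(X_Σ) =
    (2;())
    (2;())
    (2;(1))
    (2;(1))
    (2;(1))
    (2;(1))
    (2;(1,1))
    (2;(1,1))
    (2;(1,1))
    (2;(1,1,1))
    (2;(1,2))
    (2;(1,2))
    (2;(1,2))
    (2;(2))
    (2;(3))
    (3;(1))
    (3;(1))
    (3;(2))


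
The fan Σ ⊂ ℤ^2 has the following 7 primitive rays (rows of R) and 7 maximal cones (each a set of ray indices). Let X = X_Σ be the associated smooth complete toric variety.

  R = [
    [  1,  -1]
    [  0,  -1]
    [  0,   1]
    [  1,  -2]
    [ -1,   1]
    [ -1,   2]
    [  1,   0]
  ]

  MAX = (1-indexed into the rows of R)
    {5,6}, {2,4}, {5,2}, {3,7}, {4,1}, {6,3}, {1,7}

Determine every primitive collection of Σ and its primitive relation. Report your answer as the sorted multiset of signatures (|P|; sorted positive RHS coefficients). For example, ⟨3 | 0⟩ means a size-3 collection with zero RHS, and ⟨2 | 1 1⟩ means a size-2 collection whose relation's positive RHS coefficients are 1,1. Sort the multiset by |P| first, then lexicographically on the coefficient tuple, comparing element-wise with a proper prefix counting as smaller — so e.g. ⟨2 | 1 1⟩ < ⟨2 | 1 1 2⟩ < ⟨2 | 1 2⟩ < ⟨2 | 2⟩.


Primitive collections (14):

  {1,5}:  v_{1} + v_{5} = 0  ⟹  sig = ⟨2 | 0⟩
  {2,3}:  v_{2} + v_{3} = 0  ⟹  sig = ⟨2 | 0⟩
  {4,6}:  v_{4} + v_{6} = 0  ⟹  sig = ⟨2 | 0⟩
  {1,2}:  v_{1} + v_{2} = v_{4}  ⟹  sig = ⟨2 | 1⟩
  {1,3}:  v_{1} + v_{3} = v_{7}  ⟹  sig = ⟨2 | 1⟩
  {1,6}:  v_{1} + v_{6} = v_{3}  ⟹  sig = ⟨2 | 1⟩
  {2,6}:  v_{2} + v_{6} = v_{5}  ⟹  sig = ⟨2 | 1⟩
  {2,7}:  v_{2} + v_{7} = v_{1}  ⟹  sig = ⟨2 | 1⟩
  {3,4}:  v_{3} + v_{4} = v_{1}  ⟹  sig = ⟨2 | 1⟩
  {3,5}:  v_{3} + v_{5} = v_{6}  ⟹  sig = ⟨2 | 1⟩
  {4,5}:  v_{4} + v_{5} = v_{2}  ⟹  sig = ⟨2 | 1⟩
  {5,7}:  v_{5} + v_{7} = v_{3}  ⟹  sig = ⟨2 | 1⟩
  {4,7}:  v_{4} + v_{7} = 2·v_{1}  ⟹  sig = ⟨2 | 2⟩
  {6,7}:  v_{6} + v_{7} = 2·v_{3}  ⟹  sig = ⟨2 | 2⟩

Sorted signature multiset PRS(X):
{ ⟨2 | 0⟩ ×3,  ⟨2 | 1⟩ ×9,  ⟨2 | 2⟩ ×2 }


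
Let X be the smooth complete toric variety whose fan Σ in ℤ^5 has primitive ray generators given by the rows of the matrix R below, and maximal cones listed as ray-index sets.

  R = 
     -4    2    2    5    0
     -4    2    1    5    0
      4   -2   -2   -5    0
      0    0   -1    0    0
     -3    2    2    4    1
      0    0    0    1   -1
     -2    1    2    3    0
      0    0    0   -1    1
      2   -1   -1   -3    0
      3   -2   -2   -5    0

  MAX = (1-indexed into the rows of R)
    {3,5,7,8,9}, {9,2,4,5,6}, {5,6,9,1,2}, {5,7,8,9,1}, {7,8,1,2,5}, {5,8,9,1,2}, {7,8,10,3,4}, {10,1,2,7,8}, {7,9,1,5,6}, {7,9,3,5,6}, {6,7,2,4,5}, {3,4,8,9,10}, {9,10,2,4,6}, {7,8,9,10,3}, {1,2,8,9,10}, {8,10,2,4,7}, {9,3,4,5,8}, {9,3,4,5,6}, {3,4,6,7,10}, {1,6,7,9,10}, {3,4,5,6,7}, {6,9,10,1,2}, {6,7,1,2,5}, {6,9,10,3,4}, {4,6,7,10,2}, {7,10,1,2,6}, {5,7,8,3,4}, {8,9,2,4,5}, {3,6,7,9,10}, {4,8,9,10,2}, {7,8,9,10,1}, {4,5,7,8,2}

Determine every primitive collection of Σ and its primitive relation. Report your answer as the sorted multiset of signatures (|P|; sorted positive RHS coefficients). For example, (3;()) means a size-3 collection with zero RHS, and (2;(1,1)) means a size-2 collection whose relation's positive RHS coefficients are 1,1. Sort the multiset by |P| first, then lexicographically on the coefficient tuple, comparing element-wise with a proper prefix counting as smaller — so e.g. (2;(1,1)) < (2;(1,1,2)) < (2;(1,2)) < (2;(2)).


7 minimal non-faces of Δ(Σ) (on 10 rays):

  P={1,3}:  v_{1} + v_{3} = 0 ; sig = (2;())
  P={6,8}:  v_{6} + v_{8} = 0 ; sig = (2;())
  P={1,4}:  v_{1} + v_{4} = v_{2} ; sig = (2;(1))
  P={2,3}:  v_{2} + v_{3} = v_{4} ; sig = (2;(1))
  P={5,10}:  v_{5} + v_{10} = v_{8} ; sig = (2;(1))
  P={4,7,9}:  v_{4} + v_{7} + v_{9} = 0 ; sig = (3;())
  P={2,7,9}:  v_{2} + v_{7} + v_{9} = v_{1} ; sig = (3;(1))

Signatures (|P|; sorted positive RHS coefficients), sorted:
    (2;())
    (2;())
    (2;(1))
    (2;(1))
    (2;(1))
    (3;())
    (3;(1))


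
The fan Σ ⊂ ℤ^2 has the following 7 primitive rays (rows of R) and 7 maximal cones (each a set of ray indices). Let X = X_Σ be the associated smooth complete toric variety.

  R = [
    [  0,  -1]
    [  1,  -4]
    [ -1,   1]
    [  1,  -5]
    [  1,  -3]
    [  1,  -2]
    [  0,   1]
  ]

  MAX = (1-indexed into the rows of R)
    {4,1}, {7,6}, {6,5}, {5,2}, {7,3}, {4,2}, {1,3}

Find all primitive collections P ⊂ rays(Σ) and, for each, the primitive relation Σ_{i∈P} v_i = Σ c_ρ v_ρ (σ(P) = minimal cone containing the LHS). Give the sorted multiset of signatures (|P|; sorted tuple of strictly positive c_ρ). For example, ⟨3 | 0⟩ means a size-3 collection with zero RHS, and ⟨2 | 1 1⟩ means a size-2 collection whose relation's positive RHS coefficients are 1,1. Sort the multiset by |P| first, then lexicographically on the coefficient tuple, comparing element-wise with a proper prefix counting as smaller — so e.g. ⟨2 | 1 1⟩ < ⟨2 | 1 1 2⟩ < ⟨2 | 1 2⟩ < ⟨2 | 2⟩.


The 14 primitive collections of Σ (r=7, n=2):

  {1,7}:  v_{1} + v_{7} = 0  so sig = ⟨2 | 0⟩
  {1,2}:  v_{1} + v_{2} = v_{4}  so sig = ⟨2 | 1⟩
  {1,5}:  v_{1} + v_{5} = v_{2}  so sig = ⟨2 | 1⟩
  {1,6}:  v_{1} + v_{6} = v_{5}  so sig = ⟨2 | 1⟩
  {2,7}:  v_{2} + v_{7} = v_{5}  so sig = ⟨2 | 1⟩
  {3,6}:  v_{3} + v_{6} = v_{1}  so sig = ⟨2 | 1⟩
  {4,7}:  v_{4} + v_{7} = v_{2}  so sig = ⟨2 | 1⟩
  {5,7}:  v_{5} + v_{7} = v_{6}  so sig = ⟨2 | 1⟩
  {4,6}:  v_{4} + v_{6} = v_{2} + v_{5}  so sig = ⟨2 | 1 1⟩
  {2,6}:  v_{2} + v_{6} = 2·v_{5}  so sig = ⟨2 | 2⟩
  {3,5}:  v_{3} + v_{5} = 2·v_{1}  so sig = ⟨2 | 2⟩
  {4,5}:  v_{4} + v_{5} = 2·v_{2}  so sig = ⟨2 | 2⟩
  {2,3}:  v_{2} + v_{3} = 3·v_{1}  so sig = ⟨2 | 3⟩
  {3,4}:  v_{3} + v_{4} = 4·v_{1}  so sig = ⟨2 | 4⟩

Sorted signature multiset PRS(X):
[⟨2 | 0⟩, ⟨2 | 1⟩, ⟨2 | 1⟩, ⟨2 | 1⟩, ⟨2 | 1⟩, ⟨2 | 1⟩, ⟨2 | 1⟩, ⟨2 | 1⟩, ⟨2 | 1 1⟩, ⟨2 | 2⟩, ⟨2 | 2⟩, ⟨2 | 2⟩, ⟨2 | 3⟩, ⟨2 | 4⟩]


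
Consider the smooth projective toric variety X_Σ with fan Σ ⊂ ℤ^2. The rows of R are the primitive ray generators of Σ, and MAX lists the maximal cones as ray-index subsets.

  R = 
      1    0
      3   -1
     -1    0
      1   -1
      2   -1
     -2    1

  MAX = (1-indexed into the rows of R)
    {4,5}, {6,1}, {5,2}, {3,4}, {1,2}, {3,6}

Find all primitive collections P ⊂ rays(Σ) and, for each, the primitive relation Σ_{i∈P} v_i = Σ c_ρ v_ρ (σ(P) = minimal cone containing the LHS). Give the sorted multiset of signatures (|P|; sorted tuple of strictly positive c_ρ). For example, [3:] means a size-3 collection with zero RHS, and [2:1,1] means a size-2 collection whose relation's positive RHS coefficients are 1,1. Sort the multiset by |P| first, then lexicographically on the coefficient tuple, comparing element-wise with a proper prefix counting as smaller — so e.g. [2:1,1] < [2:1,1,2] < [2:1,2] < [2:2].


9 collections generate NE(X_Σ); each relation:

  • {1,3}:  v_{1} + v_{3} = 0  ⟹  sig = [2:]
  • {5,6}:  v_{5} + v_{6} = 0  ⟹  sig = [2:]
  • {1,4}:  v_{1} + v_{4} = v_{5}  ⟹  sig = [2:1]
  • {1,5}:  v_{1} + v_{5} = v_{2}  ⟹  sig = [2:1]
  • {2,3}:  v_{2} + v_{3} = v_{5}  ⟹  sig = [2:1]
  • {2,6}:  v_{2} + v_{6} = v_{1}  ⟹  sig = [2:1]
  • {3,5}:  v_{3} + v_{5} = v_{4}  ⟹  sig = [2:1]
  • {4,6}:  v_{4} + v_{6} = v_{3}  ⟹  sig = [2:1]
  • {2,4}:  v_{2} + v_{4} = 2·v_{5}  ⟹  sig = [2:2]

so the primitive-relation signature multiset is
{ [2:] ×2,  [2:1] ×6,  [2:2] }


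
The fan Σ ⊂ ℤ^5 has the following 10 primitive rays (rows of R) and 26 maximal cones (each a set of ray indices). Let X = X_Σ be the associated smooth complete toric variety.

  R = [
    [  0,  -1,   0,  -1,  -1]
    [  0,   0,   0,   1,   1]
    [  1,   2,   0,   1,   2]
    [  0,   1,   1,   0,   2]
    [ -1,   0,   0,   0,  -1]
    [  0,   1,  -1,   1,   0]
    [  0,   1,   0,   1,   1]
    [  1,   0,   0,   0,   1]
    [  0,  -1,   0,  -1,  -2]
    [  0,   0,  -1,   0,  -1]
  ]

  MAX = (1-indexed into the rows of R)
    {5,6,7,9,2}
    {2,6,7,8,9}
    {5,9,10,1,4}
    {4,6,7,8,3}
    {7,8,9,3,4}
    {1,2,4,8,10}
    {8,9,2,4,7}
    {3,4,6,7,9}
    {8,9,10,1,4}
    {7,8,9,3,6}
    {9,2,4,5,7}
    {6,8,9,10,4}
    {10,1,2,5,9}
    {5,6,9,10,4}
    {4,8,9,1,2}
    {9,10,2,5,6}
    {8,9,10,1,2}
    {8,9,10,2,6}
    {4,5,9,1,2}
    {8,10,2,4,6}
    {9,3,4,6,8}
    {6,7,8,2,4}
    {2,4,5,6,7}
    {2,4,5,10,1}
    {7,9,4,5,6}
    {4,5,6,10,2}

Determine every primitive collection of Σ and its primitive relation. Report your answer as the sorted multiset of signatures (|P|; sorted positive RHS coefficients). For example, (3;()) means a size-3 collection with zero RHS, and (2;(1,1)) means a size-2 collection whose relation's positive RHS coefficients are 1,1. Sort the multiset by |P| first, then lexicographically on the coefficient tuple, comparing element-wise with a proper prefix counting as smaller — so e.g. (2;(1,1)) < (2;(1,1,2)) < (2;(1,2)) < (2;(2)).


|primitive collections| = 11. Relations:

  P = {1,7}:  v_{1} + v_{7} = 0 — sig = (2;())
  P = {5,8}:  v_{5} + v_{8} = 0 — sig = (2;())
  P = {1,6}:  v_{1} + v_{6} = v_{10} — sig = (2;(1))
  P = {7,10}:  v_{7} + v_{10} = v_{6} — sig = (2;(1))
  P = {1,3}:  v_{1} + v_{3} = v_{4} + v_{6} + v_{8} + v_{9} — sig = (2;(1,1,1,1))
  P = {3,5}:  v_{3} + v_{5} = v_{4} + v_{6} + v_{7} + v_{9} — sig = (2;(1,1,1,1))
  P = {3,10}:  v_{3} + v_{10} = v_{4} + 2·v_{6} + v_{8} + v_{9} — sig = (2;(1,1,1,2))
  P = {2,3}:  v_{2} + v_{3} = 2·v_{7} + v_{8} — sig = (2;(1,2))
  P = {2,4,9,10}:  v_{2} + v_{4} + v_{9} + v_{10} = 0 — sig = (4;())
  P = {2,4,6,9}:  v_{2} + v_{4} + v_{6} + v_{9} = v_{7} — sig = (4;(1))
  P = {4,6,7,8,9}:  v_{4} + v_{6} + v_{7} + v_{8} + v_{9} = v_{3} — sig = (5;(1))

Signatures (|P|; sorted positive RHS coefficients), sorted:
{ (2;()) ×2,  (2;(1)) ×2,  (2;(1,1,1,1)) ×2,  (2;(1,1,1,2)),  (2;(1,2)),  (4;()),  (4;(1)),  (5;(1)) }


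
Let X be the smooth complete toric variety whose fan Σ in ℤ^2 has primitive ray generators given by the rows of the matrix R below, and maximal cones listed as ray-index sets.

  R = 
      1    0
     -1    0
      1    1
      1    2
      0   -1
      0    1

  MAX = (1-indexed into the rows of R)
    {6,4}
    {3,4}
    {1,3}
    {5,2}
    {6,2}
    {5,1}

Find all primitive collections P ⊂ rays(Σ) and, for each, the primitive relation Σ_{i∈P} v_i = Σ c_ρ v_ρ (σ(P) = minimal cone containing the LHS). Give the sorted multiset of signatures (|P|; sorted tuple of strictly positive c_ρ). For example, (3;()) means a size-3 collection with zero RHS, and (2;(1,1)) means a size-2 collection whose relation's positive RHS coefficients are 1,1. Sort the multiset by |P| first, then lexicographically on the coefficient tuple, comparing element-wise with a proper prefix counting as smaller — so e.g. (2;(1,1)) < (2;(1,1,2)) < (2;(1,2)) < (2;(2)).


The 9 primitive collections of Σ (r=6, n=2):

  P = {1,2}:  v_{1} + v_{2} = 0  →  sig = (2;())
  P = {5,6}:  v_{5} + v_{6} = 0  →  sig = (2;())
  P = {1,6}:  v_{1} + v_{6} = v_{3}  →  sig = (2;(1))
  P = {2,3}:  v_{2} + v_{3} = v_{6}  →  sig = (2;(1))
  P = {3,5}:  v_{3} + v_{5} = v_{1}  →  sig = (2;(1))
  P = {3,6}:  v_{3} + v_{6} = v_{4}  →  sig = (2;(1))
  P = {4,5}:  v_{4} + v_{5} = v_{3}  →  sig = (2;(1))
  P = {1,4}:  v_{1} + v_{4} = 2·v_{3}  →  sig = (2;(2))
  P = {2,4}:  v_{2} + v_{4} = 2·v_{6}  →  sig = (2;(2))

so the primitive-relation signature multiset is
    (2;())
    (2;())
    (2;(1))
    (2;(1))
    (2;(1))
    (2;(1))
    (2;(1))
    (2;(2))
    (2;(2))


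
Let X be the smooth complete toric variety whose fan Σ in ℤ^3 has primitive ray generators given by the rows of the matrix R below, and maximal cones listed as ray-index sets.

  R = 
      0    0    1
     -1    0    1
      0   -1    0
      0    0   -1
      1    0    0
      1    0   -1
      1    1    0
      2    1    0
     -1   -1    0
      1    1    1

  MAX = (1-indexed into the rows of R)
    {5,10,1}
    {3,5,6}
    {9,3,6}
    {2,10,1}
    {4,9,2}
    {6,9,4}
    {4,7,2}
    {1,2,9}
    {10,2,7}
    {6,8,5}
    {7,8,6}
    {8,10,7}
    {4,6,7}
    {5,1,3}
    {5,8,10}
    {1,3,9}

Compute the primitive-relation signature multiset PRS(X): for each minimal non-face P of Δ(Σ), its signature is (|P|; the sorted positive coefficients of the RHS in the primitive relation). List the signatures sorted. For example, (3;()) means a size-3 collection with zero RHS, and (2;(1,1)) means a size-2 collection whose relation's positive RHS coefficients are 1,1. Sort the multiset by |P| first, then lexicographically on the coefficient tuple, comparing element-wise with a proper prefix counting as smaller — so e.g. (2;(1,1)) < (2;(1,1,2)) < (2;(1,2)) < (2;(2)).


The 21 primitive collections of Σ (r=10, n=3):

  • {1,4}:  v_{1} + v_{4} = 0 — sig = (2;())
  • {2,6}:  v_{2} + v_{6} = 0 — sig = (2;())
  • {7,9}:  v_{7} + v_{9} = 0 — sig = (2;())
  • {1,6}:  v_{1} + v_{6} = v_{5} — sig = (2;(1))
  • {1,7}:  v_{1} + v_{7} = v_{10} — sig = (2;(1))
  • {2,5}:  v_{2} + v_{5} = v_{1} — sig = (2;(1))
  • {2,8}:  v_{2} + v_{8} = v_{10} — sig = (2;(1))
  • {3,7}:  v_{3} + v_{7} = v_{5} — sig = (2;(1))
  • {4,5}:  v_{4} + v_{5} = v_{6} — sig = (2;(1))
  • {4,10}:  v_{4} + v_{10} = v_{7} — sig = (2;(1))
  • {5,7}:  v_{5} + v_{7} = v_{8} — sig = (2;(1))
  • {5,9}:  v_{5} + v_{9} = v_{3} — sig = (2;(1))
  • {6,10}:  v_{6} + v_{10} = v_{8} — sig = (2;(1))
  • {8,9}:  v_{8} + v_{9} = v_{5} — sig = (2;(1))
  • {9,10}:  v_{9} + v_{10} = v_{1} — sig = (2;(1))
  • {1,8}:  v_{1} + v_{8} = v_{5} + v_{10} — sig = (2;(1,1))
  • {2,3}:  v_{2} + v_{3} = v_{1} + v_{9} — sig = (2;(1,1))
  • {3,4}:  v_{3} + v_{4} = v_{6} + v_{9} — sig = (2;(1,1))
  • {3,10}:  v_{3} + v_{10} = v_{1} + v_{5} — sig = (2;(1,1))
  • {4,8}:  v_{4} + v_{8} = v_{6} + v_{7} — sig = (2;(1,1))
  • {3,8}:  v_{3} + v_{8} = 2·v_{5} — sig = (2;(2))

so the primitive-relation signature multiset is
{ (2;()) ×3,  (2;(1)) ×12,  (2;(1,1)) ×5,  (2;(2)) }


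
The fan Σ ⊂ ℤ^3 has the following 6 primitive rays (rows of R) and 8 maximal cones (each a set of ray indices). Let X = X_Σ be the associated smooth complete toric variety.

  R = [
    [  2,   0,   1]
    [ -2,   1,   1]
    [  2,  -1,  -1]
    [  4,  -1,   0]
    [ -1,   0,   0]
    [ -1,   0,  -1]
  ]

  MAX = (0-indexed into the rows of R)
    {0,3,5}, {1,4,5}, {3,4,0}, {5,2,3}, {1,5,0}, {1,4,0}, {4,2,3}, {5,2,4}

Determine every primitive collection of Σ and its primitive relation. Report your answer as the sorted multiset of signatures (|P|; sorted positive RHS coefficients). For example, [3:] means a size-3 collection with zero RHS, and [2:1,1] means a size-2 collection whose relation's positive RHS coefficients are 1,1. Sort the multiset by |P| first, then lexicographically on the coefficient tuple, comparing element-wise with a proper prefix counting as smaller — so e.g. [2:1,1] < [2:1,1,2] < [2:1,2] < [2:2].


Primitive collections (5):

  P={1,2}:  v_{1} + v_{2} = 0 ; sig = [2:]
  P={0,2}:  v_{0} + v_{2} = v_{3} ; sig = [2:1]
  P={1,3}:  v_{1} + v_{3} = v_{0} ; sig = [2:1]
  P={0,4,5}:  v_{0} + v_{4} + v_{5} = 0 ; sig = [3:]
  P={3,4,5}:  v_{3} + v_{4} + v_{5} = v_{2} ; sig = [3:1]

so the primitive-relation signature multiset is
[[2:], [2:1], [2:1], [3:], [3:1]]


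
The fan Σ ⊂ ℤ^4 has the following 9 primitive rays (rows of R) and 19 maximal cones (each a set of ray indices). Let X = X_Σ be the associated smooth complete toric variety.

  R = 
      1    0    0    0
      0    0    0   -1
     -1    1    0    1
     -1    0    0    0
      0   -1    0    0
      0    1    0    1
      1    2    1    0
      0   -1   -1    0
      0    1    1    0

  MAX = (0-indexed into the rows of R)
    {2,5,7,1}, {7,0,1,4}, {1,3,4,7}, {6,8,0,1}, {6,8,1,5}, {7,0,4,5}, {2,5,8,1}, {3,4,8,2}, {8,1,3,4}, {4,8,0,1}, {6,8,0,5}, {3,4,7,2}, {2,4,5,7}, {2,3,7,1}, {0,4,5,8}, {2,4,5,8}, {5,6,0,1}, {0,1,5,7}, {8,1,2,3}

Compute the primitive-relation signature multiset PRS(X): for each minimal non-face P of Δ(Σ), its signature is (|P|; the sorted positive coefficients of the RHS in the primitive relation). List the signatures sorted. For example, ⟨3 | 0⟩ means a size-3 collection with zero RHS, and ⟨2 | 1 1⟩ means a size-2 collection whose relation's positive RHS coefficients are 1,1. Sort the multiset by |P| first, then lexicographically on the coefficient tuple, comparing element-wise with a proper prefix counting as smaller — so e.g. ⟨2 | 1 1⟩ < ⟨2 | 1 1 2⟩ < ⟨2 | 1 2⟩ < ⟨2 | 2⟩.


Σ has 11 primitive collections:

  • {0,3}:  v_{0} + v_{3} = 0 — sig = ⟨2 | 0⟩
  • {7,8}:  v_{7} + v_{8} = 0 — sig = ⟨2 | 0⟩
  • {0,2}:  v_{0} + v_{2} = v_{5} — sig = ⟨2 | 1⟩
  • {3,5}:  v_{3} + v_{5} = v_{2} — sig = ⟨2 | 1⟩
  • {4,6}:  v_{4} + v_{6} = v_{0} + v_{8} — sig = ⟨2 | 1 1⟩
  • {3,6}:  v_{3} + v_{6} = v_{1} + v_{5} + v_{8} — sig = ⟨2 | 1 1 1⟩
  • {6,7}:  v_{6} + v_{7} = v_{0} + v_{1} + v_{5} — sig = ⟨2 | 1 1 1⟩
  • {2,6}:  v_{2} + v_{6} = v_{1} + 2·v_{5} + v_{8} — sig = ⟨2 | 1 1 2⟩
  • {1,4,5}:  v_{1} + v_{4} + v_{5} = 0 — sig = ⟨3 | 0⟩
  • {1,2,4}:  v_{1} + v_{2} + v_{4} = v_{3} — sig = ⟨3 | 1⟩
  • {0,1,5,8}:  v_{0} + v_{1} + v_{5} + v_{8} = v_{6} — sig = ⟨4 | 1⟩

so the primitive-relation signature multiset is
[⟨2 | 0⟩, ⟨2 | 0⟩, ⟨2 | 1⟩, ⟨2 | 1⟩, ⟨2 | 1 1⟩, ⟨2 | 1 1 1⟩, ⟨2 | 1 1 1⟩, ⟨2 | 1 1 2⟩, ⟨3 | 0⟩, ⟨3 | 1⟩, ⟨4 | 1⟩]


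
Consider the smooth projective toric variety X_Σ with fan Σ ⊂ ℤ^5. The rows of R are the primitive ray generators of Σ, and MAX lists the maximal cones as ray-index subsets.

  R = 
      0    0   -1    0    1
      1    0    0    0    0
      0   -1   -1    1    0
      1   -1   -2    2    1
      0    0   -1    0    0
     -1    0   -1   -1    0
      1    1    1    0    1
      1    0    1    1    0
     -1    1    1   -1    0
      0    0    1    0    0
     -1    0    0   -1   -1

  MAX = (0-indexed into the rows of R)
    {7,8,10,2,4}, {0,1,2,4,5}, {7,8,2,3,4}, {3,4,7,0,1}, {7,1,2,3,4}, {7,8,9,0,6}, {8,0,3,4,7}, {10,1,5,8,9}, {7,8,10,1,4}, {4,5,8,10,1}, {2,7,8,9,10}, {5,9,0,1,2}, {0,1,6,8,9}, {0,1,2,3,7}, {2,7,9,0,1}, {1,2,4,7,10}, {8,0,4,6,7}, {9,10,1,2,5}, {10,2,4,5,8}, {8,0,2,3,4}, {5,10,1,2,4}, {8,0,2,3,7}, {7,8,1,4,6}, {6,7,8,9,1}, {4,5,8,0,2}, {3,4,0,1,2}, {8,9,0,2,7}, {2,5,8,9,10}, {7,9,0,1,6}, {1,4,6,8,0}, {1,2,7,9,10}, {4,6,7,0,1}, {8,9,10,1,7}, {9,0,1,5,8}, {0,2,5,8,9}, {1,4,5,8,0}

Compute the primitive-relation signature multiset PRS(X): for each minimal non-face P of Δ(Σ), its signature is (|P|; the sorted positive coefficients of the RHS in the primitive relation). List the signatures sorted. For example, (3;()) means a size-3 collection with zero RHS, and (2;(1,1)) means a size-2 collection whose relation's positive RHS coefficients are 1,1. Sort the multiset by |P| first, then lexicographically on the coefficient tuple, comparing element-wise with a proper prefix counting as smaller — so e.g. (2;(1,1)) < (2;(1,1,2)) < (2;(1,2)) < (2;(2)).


The 14 primitive collections of Σ (r=11, n=5):

  • {4,9}:  v_{4} + v_{9} = 0  ⇒ sig = (2;())
  • {5,7}:  v_{5} + v_{7} = 0  ⇒ sig = (2;())
  • {0,10}:  v_{0} + v_{10} = v_{5}  ⇒ sig = (2;(1))
  • {2,6}:  v_{2} + v_{6} = v_{0} + v_{7}  ⇒ sig = (2;(1,1))
  • {3,10}:  v_{3} + v_{10} = v_{2} + v_{4}  ⇒ sig = (2;(1,1))
  • {6,10}:  v_{6} + v_{10} = v_{1} + v_{8}  ⇒ sig = (2;(1,1))
  • {3,5}:  v_{3} + v_{5} = v_{0} + v_{2} + v_{4}  ⇒ sig = (2;(1,1,1))
  • {3,9}:  v_{3} + v_{9} = v_{0} + v_{2} + v_{7}  ⇒ sig = (2;(1,1,1))
  • {5,6}:  v_{5} + v_{6} = v_{0} + v_{1} + v_{8}  ⇒ sig = (2;(1,1,1))
  • {3,6}:  v_{3} + v_{6} = 2·v_{0} + v_{4} + 2·v_{7}  ⇒ sig = (2;(1,2,2))
  • {1,2,8}:  v_{1} + v_{2} + v_{8} = 0  ⇒ sig = (3;())
  • {1,3,8}:  v_{1} + v_{3} + v_{8} = v_{0} + v_{4} + v_{7}  ⇒ sig = (3;(1,1,1))
  • {0,1,7,8}:  v_{0} + v_{1} + v_{7} + v_{8} = v_{6}  ⇒ sig = (4;(1))
  • {0,2,4,7}:  v_{0} + v_{2} + v_{4} + v_{7} = v_{3}  ⇒ sig = (4;(1))

Sorted signature multiset PRS(X):
    |P|=2: 10 collections, coeffs (), (), (1), (1,1), (1,1), (1,1), (1,1,1), (1,1,1), (1,1,1), (1,2,2)
    |P|=3: 2 collections, coeffs (), (1,1,1)
    |P|=4: 2 collections, coeffs (1), (1)


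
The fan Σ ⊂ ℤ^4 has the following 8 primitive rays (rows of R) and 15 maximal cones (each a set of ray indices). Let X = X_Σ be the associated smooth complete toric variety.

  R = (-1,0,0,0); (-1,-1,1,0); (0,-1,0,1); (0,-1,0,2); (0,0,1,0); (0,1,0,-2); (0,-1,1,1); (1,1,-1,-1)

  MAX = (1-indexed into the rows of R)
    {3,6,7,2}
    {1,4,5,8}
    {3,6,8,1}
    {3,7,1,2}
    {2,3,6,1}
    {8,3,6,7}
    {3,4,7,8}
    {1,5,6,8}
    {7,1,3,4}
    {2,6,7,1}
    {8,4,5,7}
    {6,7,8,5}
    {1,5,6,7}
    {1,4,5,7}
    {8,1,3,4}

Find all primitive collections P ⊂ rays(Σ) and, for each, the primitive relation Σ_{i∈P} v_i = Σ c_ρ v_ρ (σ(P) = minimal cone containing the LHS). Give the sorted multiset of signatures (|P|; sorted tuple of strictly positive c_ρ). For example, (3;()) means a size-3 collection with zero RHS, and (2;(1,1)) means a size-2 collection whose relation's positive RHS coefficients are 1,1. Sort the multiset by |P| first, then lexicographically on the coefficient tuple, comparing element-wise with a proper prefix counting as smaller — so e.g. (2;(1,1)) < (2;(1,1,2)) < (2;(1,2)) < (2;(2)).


7 collections generate NE(X_Σ); each relation:

  {4,6}:  v_{4} + v_{6} = 0  so sig = (2;())
  {3,5}:  v_{3} + v_{5} = v_{7}  so sig = (2;(1))
  {2,8}:  v_{2} + v_{8} = v_{3} + v_{6}  so sig = (2;(1,1))
  {2,4}:  v_{2} + v_{4} = v_{1} + v_{3} + v_{7}  so sig = (2;(1,1,1))
  {2,5}:  v_{2} + v_{5} = v_{1} + v_{6} + 2·v_{7}  so sig = (2;(1,1,2))
  {1,7,8}:  v_{1} + v_{7} + v_{8} = 0  so sig = (3;())
  {1,3,6,7}:  v_{1} + v_{3} + v_{6} + v_{7} = v_{2}  so sig = (4;(1))

Hence PRS(X_Σ) =
[(2;()), (2;(1)), (2;(1,1)), (2;(1,1,1)), (2;(1,1,2)), (3;()), (4;(1))]


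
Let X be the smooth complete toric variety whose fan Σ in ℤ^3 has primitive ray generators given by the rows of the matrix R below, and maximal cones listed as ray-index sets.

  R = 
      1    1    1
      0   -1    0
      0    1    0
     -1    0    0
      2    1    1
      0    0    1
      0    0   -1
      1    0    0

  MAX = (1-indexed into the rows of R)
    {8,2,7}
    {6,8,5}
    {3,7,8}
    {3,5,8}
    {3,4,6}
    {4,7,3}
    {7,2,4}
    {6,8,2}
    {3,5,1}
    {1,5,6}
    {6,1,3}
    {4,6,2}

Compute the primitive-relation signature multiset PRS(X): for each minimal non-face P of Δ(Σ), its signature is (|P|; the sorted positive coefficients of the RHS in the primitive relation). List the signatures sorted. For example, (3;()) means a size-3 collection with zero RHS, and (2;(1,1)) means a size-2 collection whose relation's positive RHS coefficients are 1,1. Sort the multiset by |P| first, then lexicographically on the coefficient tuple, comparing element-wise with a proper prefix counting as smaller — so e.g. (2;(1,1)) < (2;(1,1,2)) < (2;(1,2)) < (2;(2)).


12 collections generate NE(X_Σ); each relation:

  • {2,3}:  v_{2} + v_{3} = 0 ; sig = (2;())
  • {4,8}:  v_{4} + v_{8} = 0 ; sig = (2;())
  • {6,7}:  v_{6} + v_{7} = 0 ; sig = (2;())
  • {1,8}:  v_{1} + v_{8} = v_{5} ; sig = (2;(1))
  • {4,5}:  v_{4} + v_{5} = v_{1} ; sig = (2;(1))
  • {1,2}:  v_{1} + v_{2} = v_{6} + v_{8} ; sig = (2;(1,1))
  • {1,4}:  v_{1} + v_{4} = v_{3} + v_{6} ; sig = (2;(1,1))
  • {1,7}:  v_{1} + v_{7} = v_{3} + v_{8} ; sig = (2;(1,1))
  • {2,5}:  v_{2} + v_{5} = v_{6} + 2·v_{8} ; sig = (2;(1,2))
  • {5,7}:  v_{5} + v_{7} = v_{3} + 2·v_{8} ; sig = (2;(1,2))
  • {3,6,8}:  v_{3} + v_{6} + v_{8} = v_{1} ; sig = (3;(1))
  • {3,5,6}:  v_{3} + v_{5} + v_{6} = 2·v_{1} ; sig = (3;(2))

Sorted signature multiset PRS(X):
[(2;()), (2;()), (2;()), (2;(1)), (2;(1)), (2;(1,1)), (2;(1,1)), (2;(1,1)), (2;(1,2)), (2;(1,2)), (3;(1)), (3;(2))]


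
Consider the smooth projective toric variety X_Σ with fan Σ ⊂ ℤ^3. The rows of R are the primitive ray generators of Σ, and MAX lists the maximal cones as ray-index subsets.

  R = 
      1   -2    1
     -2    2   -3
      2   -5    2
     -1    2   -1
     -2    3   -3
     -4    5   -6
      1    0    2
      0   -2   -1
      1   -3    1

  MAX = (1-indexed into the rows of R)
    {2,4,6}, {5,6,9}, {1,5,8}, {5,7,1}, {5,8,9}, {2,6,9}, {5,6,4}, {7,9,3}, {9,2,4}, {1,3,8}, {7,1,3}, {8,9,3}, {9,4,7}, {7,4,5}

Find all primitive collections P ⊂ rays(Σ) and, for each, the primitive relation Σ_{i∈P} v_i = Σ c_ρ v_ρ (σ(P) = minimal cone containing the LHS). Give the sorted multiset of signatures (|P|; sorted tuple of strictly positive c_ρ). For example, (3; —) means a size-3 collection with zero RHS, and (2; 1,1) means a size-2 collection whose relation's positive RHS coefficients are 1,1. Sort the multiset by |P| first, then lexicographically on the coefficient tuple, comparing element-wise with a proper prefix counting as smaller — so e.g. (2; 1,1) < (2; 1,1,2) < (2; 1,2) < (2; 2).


Δ(Σ) — 9 vertices, 18 min non-faces:

  P = {1,4}:  v_{1} + v_{4} = 0 ; sig = (2; —)
  P = {1,9}:  v_{1} + v_{9} = v_{3} ; sig = (2; 1)
  P = {2,5}:  v_{2} + v_{5} = v_{6} ; sig = (2; 1)
  P = {2,7}:  v_{2} + v_{7} = v_{4} ; sig = (2; 1)
  P = {3,4}:  v_{3} + v_{4} = v_{9} ; sig = (2; 1)
  P = {3,5}:  v_{3} + v_{5} = v_{8} ; sig = (2; 1)
  P = {7,8}:  v_{7} + v_{8} = v_{1} ; sig = (2; 1)
  P = {1,2}:  v_{1} + v_{2} = v_{5} + v_{9} ; sig = (2; 1,1)
  P = {4,8}:  v_{4} + v_{8} = v_{5} + v_{9} ; sig = (2; 1,1)
  P = {6,7}:  v_{6} + v_{7} = v_{4} + v_{5} ; sig = (2; 1,1)
  P = {1,6}:  v_{1} + v_{6} = 2·v_{5} + v_{9} ; sig = (2; 1,2)
  P = {2,3}:  v_{2} + v_{3} = v_{5} + 2·v_{9} ; sig = (2; 1,2)
  P = {2,8}:  v_{2} + v_{8} = 2·v_{5} + 2·v_{9} ; sig = (2; 2,2)
  P = {3,6}:  v_{3} + v_{6} = 2·v_{5} + 2·v_{9} ; sig = (2; 2,2)
  P = {6,8}:  v_{6} + v_{8} = 3·v_{5} + 2·v_{9} ; sig = (2; 2,3)
  P = {5,7,9}:  v_{5} + v_{7} + v_{9} = 0 ; sig = (3; —)
  P = {4,5,9}:  v_{4} + v_{5} + v_{9} = v_{2} ; sig = (3; 1)
  P = {4,6,9}:  v_{4} + v_{6} + v_{9} = 2·v_{2} ; sig = (3; 2)

Hence PRS(X_Σ) =
    |P|=2: 15 collections, coeffs (), (1), (1), (1), (1), (1), (1), (1,1), (1,1), (1,1), (1,2), (1,2), (2,2), (2,2), (2,3)
    |P|=3: 3 collections, coeffs (), (1), (2)


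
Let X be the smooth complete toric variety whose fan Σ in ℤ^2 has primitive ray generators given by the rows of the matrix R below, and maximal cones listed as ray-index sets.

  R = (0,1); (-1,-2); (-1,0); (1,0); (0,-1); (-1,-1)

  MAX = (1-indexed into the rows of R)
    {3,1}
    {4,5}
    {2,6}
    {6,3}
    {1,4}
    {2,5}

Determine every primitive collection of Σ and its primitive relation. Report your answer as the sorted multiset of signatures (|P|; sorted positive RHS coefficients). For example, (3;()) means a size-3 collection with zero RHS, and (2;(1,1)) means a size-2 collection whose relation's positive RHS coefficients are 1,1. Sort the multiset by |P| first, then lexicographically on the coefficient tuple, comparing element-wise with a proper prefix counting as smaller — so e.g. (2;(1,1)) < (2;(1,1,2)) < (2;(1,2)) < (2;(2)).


Minimal non-faces — 9 found among 6 rays, 6 max cones:

  • {1,5}:  v_{1} + v_{5} = 0 — sig = (2;())
  • {3,4}:  v_{3} + v_{4} = 0 — sig = (2;())
  • {1,2}:  v_{1} + v_{2} = v_{6} — sig = (2;(1))
  • {1,6}:  v_{1} + v_{6} = v_{3} — sig = (2;(1))
  • {3,5}:  v_{3} + v_{5} = v_{6} — sig = (2;(1))
  • {4,6}:  v_{4} + v_{6} = v_{5} — sig = (2;(1))
  • {5,6}:  v_{5} + v_{6} = v_{2} — sig = (2;(1))
  • {2,3}:  v_{2} + v_{3} = 2·v_{6} — sig = (2;(2))
  • {2,4}:  v_{2} + v_{4} = 2·v_{5} — sig = (2;(2))

Hence PRS(X_Σ) =
    (2;())
    (2;())
    (2;(1))
    (2;(1))
    (2;(1))
    (2;(1))
    (2;(1))
    (2;(2))
    (2;(2))


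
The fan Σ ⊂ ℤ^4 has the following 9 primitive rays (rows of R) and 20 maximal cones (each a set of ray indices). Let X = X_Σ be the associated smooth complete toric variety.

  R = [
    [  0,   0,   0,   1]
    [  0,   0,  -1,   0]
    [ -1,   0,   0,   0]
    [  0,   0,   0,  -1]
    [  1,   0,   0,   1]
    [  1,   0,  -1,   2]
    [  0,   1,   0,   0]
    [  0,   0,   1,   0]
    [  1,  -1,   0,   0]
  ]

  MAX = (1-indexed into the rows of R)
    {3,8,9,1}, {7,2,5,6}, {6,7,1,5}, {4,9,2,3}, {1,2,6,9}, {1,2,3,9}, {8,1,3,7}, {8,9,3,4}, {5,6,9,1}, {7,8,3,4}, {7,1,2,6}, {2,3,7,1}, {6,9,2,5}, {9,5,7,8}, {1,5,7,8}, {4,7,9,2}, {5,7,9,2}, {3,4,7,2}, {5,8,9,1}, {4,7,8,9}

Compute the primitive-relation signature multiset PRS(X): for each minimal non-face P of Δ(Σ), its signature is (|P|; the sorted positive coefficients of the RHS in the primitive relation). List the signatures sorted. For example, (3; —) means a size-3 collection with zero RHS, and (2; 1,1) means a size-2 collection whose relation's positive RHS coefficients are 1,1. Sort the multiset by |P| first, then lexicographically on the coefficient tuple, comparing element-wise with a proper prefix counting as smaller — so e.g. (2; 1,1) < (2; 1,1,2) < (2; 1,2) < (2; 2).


Σ has 11 primitive collections:

  P = {1,4}:  v_{1} + v_{4} = 0 — sig = (2; —)
  P = {2,8}:  v_{2} + v_{8} = 0 — sig = (2; —)
  P = {3,5}:  v_{3} + v_{5} = v_{1} — sig = (2; 1)
  P = {4,5}:  v_{4} + v_{5} = v_{7} + v_{9} — sig = (2; 1,1)
  P = {4,6}:  v_{4} + v_{6} = v_{2} + v_{5} — sig = (2; 1,1)
  P = {6,8}:  v_{6} + v_{8} = v_{1} + v_{5} — sig = (2; 1,1)
  P = {3,6}:  v_{3} + v_{6} = 2·v_{1} + v_{2} — sig = (2; 1,2)
  P = {3,7,9}:  v_{3} + v_{7} + v_{9} = 0 — sig = (3; —)
  P = {1,2,5}:  v_{1} + v_{2} + v_{5} = v_{6} — sig = (3; 1)
  P = {1,7,9}:  v_{1} + v_{7} + v_{9} = v_{5} — sig = (3; 1)
  P = {6,7,9}:  v_{6} + v_{7} + v_{9} = v_{2} + 2·v_{5} — sig = (3; 1,2)

Hence PRS(X_Σ) =
[(2; —), (2; —), (2; 1), (2; 1,1), (2; 1,1), (2; 1,1), (2; 1,2), (3; —), (3; 1), (3; 1), (3; 1,2)]


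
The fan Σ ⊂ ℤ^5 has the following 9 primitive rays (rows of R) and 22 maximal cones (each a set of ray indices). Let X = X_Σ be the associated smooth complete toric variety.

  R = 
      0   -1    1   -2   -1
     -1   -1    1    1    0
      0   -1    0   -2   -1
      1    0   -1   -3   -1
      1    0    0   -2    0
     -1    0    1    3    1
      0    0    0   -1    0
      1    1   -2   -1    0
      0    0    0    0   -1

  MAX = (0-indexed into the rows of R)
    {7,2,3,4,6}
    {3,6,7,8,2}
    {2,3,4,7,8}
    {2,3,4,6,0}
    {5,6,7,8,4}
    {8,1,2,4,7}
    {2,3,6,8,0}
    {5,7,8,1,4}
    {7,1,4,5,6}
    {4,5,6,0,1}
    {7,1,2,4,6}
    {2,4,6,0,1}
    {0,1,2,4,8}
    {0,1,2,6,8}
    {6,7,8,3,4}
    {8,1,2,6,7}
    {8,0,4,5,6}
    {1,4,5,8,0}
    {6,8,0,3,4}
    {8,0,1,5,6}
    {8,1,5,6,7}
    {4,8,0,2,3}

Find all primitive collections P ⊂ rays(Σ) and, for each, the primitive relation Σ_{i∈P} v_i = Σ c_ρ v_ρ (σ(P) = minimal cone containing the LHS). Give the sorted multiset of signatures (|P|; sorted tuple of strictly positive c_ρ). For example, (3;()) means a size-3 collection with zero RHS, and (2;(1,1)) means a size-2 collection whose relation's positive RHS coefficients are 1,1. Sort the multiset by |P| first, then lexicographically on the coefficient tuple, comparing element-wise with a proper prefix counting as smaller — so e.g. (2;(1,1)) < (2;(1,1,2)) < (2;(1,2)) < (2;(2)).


6 minimal non-faces of Δ(Σ) (on 9 rays):

  P = {3,5}:  v_{3} + v_{5} = 0 — sig = (2;())
  P = {0,7}:  v_{0} + v_{7} = v_{3} — sig = (2;(1))
  P = {1,3}:  v_{1} + v_{3} = v_{2} — sig = (2;(1))
  P = {2,5}:  v_{2} + v_{5} = v_{1} — sig = (2;(1))
  P = {1,4,6,8}:  v_{1} + v_{4} + v_{6} + v_{8} = v_{0} — sig = (4;(1))
  P = {2,4,6,8}:  v_{2} + v_{4} + v_{6} + v_{8} = v_{0} + v_{3} — sig = (4;(1,1))

Signatures (|P|; sorted positive RHS coefficients), sorted:
{ (2;()),  (2;(1)) ×3,  (4;(1)),  (4;(1,1)) }


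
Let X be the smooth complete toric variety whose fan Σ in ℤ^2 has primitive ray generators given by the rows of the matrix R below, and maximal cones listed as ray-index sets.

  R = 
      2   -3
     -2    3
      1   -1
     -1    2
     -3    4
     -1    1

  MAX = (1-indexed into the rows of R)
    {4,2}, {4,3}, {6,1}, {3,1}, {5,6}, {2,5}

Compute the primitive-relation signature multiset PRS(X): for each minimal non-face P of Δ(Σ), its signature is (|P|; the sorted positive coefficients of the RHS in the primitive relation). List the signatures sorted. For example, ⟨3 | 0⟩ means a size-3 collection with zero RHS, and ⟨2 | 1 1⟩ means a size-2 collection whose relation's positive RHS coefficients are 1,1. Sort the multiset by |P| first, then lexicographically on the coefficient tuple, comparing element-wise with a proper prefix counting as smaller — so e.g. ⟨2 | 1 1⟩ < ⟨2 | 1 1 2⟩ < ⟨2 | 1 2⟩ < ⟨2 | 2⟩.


Primitive collections (9):

  P={1,2}:  v_{1} + v_{2} = 0 — sig = ⟨2 | 0⟩
  P={3,6}:  v_{3} + v_{6} = 0 — sig = ⟨2 | 0⟩
  P={1,4}:  v_{1} + v_{4} = v_{3} — sig = ⟨2 | 1⟩
  P={1,5}:  v_{1} + v_{5} = v_{6} — sig = ⟨2 | 1⟩
  P={2,3}:  v_{2} + v_{3} = v_{4} — sig = ⟨2 | 1⟩
  P={2,6}:  v_{2} + v_{6} = v_{5} — sig = ⟨2 | 1⟩
  P={3,5}:  v_{3} + v_{5} = v_{2} — sig = ⟨2 | 1⟩
  P={4,6}:  v_{4} + v_{6} = v_{2} — sig = ⟨2 | 1⟩
  P={4,5}:  v_{4} + v_{5} = 2·v_{2} — sig = ⟨2 | 2⟩

so the primitive-relation signature multiset is
{ ⟨2 | 0⟩ ×2,  ⟨2 | 1⟩ ×6,  ⟨2 | 2⟩ }


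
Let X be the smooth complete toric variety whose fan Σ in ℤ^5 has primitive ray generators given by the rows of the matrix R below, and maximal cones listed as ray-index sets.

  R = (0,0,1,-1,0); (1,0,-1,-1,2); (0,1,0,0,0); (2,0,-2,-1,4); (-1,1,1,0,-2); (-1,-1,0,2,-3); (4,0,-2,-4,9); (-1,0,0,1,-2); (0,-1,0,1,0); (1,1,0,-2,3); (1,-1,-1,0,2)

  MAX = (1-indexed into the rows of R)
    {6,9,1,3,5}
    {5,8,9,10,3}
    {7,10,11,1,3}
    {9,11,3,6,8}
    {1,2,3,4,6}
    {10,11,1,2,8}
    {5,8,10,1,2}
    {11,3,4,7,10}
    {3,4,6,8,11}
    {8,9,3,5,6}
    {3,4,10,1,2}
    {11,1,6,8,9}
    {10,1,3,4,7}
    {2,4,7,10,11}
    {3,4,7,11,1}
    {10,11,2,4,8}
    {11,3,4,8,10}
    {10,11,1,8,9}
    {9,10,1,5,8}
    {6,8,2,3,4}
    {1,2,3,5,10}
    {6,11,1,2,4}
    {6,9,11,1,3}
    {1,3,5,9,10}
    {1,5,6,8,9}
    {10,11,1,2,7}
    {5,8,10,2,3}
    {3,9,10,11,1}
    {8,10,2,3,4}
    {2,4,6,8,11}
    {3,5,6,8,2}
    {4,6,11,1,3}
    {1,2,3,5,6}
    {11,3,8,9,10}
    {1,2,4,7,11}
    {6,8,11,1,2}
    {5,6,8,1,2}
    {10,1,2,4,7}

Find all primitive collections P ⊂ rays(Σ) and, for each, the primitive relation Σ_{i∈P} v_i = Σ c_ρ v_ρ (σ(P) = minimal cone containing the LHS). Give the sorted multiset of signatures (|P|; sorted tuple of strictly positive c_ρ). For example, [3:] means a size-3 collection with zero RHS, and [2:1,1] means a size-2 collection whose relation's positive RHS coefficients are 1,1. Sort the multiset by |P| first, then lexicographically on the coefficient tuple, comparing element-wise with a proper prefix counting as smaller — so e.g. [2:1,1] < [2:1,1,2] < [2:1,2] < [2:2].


The 14 primitive collections of Σ (r=11, n=5):

  • {5,11}:  v_{5} + v_{11} = 0  so sig = [2:]
  • {6,10}:  v_{6} + v_{10} = 0  so sig = [2:]
  • {2,9}:  v_{2} + v_{9} = v_{11}  so sig = [2:1]
  • {4,5}:  v_{4} + v_{5} = v_{2} + v_{3}  so sig = [2:1,1]
  • {5,7}:  v_{5} + v_{7} = v_{1} + v_{4} + v_{10}  so sig = [2:1,1,1]
  • {6,7}:  v_{6} + v_{7} = v_{1} + v_{4} + v_{11}  so sig = [2:1,1,1]
  • {7,8}:  v_{7} + v_{8} = v_{2} + v_{10} + v_{11}  so sig = [2:1,1,1]
  • {7,9}:  v_{7} + v_{9} = v_{1} + v_{3} + v_{10} + 3·v_{11}  so sig = [2:1,1,1,3]
  • {4,9}:  v_{4} + v_{9} = v_{3} + 2·v_{11}  so sig = [2:1,2]
  • {1,3,8}:  v_{1} + v_{3} + v_{8} = v_{5}  so sig = [3:1]
  • {1,4,8}:  v_{1} + v_{4} + v_{8} = v_{2}  so sig = [3:1]
  • {2,3,11}:  v_{2} + v_{3} + v_{11} = v_{4}  so sig = [3:1]
  • {2,3,7}:  v_{2} + v_{3} + v_{7} = v_{1} + 2·v_{4} + v_{10}  so sig = [3:1,1,2]
  • {1,4,10,11}:  v_{1} + v_{4} + v_{10} + v_{11} = v_{7}  so sig = [4:1]

so the primitive-relation signature multiset is
{ [2:] ×2,  [2:1],  [2:1,1],  [2:1,1,1] ×3,  [2:1,1,1,3],  [2:1,2],  [3:1] ×3,  [3:1,1,2],  [4:1] }
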